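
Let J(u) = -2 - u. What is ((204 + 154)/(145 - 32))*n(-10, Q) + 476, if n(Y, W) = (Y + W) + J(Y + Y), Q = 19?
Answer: 63454/113 ≈ 561.54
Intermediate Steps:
n(Y, W) = -2 + W - Y (n(Y, W) = (Y + W) + (-2 - (Y + Y)) = (W + Y) + (-2 - 2*Y) = -2 + W - Y)
((204 + 154)/(145 - 32))*n(-10, Q) + 476 = ((204 + 154)/(145 - 32))*(-2 + 19 - 1*(-10)) + 476 = (358/113)*(-2 + 19 + 10) + 476 = (358*(1/113))*27 + 476 = (358/113)*27 + 476 = 9666/113 + 476 = 63454/113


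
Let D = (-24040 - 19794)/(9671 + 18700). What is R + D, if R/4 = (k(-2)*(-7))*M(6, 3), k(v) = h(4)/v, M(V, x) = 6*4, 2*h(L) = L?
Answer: 2717354/4053 ≈ 670.46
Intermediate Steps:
h(L) = L/2
M(V, x) = 24
k(v) = 2/v (k(v) = ((½)*4)/v = 2/v)
D = -6262/4053 (D = -43834/28371 = -43834*1/28371 = -6262/4053 ≈ -1.5450)
R = 672 (R = 4*(((2/(-2))*(-7))*24) = 4*(((2*(-½))*(-7))*24) = 4*(-1*(-7)*24) = 4*(7*24) = 4*168 = 672)
R + D = 672 - 6262/4053 = 2717354/4053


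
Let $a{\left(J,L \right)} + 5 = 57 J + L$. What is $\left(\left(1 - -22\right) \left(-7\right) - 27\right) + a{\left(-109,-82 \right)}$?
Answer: $-6488$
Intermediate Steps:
$a{\left(J,L \right)} = -5 + L + 57 J$ ($a{\left(J,L \right)} = -5 + \left(57 J + L\right) = -5 + \left(L + 57 J\right) = -5 + L + 57 J$)
$\left(\left(1 - -22\right) \left(-7\right) - 27\right) + a{\left(-109,-82 \right)} = \left(\left(1 - -22\right) \left(-7\right) - 27\right) - 6300 = \left(\left(1 + 22\right) \left(-7\right) - 27\right) - 6300 = \left(23 \left(-7\right) - 27\right) - 6300 = \left(-161 - 27\right) - 6300 = -188 - 6300 = -6488$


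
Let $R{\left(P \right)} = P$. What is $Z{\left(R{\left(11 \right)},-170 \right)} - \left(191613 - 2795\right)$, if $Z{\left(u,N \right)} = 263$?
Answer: $-188555$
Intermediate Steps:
$Z{\left(R{\left(11 \right)},-170 \right)} - \left(191613 - 2795\right) = 263 - \left(191613 - 2795\right) = 263 - 188818 = -188555$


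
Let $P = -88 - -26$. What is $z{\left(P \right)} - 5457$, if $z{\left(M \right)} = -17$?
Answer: $-5474$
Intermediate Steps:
$P = -62$ ($P = -88 + 26 = -62$)
$z{\left(P \right)} - 5457 = -17 - 5457 = -5474$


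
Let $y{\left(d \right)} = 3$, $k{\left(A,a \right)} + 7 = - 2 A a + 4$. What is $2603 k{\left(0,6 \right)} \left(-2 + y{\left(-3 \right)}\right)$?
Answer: $-7809$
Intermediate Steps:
$k{\left(A,a \right)} = -3 - 2 A a$ ($k{\left(A,a \right)} = -7 + \left(- 2 A a + 4\right) = -7 - \left(-4 + 2 A a\right) = -3 - 2 A a$)
$2603 k{\left(0,6 \right)} \left(-2 + y{\left(-3 \right)}\right) = 2603 \left(-3 - 0 \cdot 6\right) \left(-2 + 3\right) = 2603 \left(-3 + 0\right) 1 = 2603 \left(\left(-3\right) 1\right) = 2603 \left(-3\right) = -7809$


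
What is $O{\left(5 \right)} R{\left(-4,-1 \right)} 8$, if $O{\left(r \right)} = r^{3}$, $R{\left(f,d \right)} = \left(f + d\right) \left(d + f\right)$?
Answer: $25000$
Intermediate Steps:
$R{\left(f,d \right)} = \left(d + f\right)^{2}$ ($R{\left(f,d \right)} = \left(d + f\right) \left(d + f\right) = \left(d + f\right)^{2}$)
$O{\left(5 \right)} R{\left(-4,-1 \right)} 8 = 5^{3} \left(-1 - 4\right)^{2} \cdot 8 = 125 \left(-5\right)^{2} \cdot 8 = 125 \cdot 25 \cdot 8 = 3125 \cdot 8 = 25000$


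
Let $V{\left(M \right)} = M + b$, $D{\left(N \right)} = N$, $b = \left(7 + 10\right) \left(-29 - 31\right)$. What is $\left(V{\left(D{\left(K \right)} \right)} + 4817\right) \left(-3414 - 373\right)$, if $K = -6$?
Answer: $-14356517$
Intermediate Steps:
$b = -1020$ ($b = 17 \left(-60\right) = -1020$)
$V{\left(M \right)} = -1020 + M$ ($V{\left(M \right)} = M - 1020 = -1020 + M$)
$\left(V{\left(D{\left(K \right)} \right)} + 4817\right) \left(-3414 - 373\right) = \left(\left(-1020 - 6\right) + 4817\right) \left(-3414 - 373\right) = \left(-1026 + 4817\right) \left(-3787\right) = 3791 \left(-3787\right) = -14356517$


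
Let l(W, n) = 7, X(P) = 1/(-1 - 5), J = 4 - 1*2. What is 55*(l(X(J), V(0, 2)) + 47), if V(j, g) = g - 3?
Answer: 2970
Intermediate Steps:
V(j, g) = -3 + g
J = 2 (J = 4 - 2 = 2)
X(P) = -1/6 (X(P) = 1/(-6) = -1/6)
55*(l(X(J), V(0, 2)) + 47) = 55*(7 + 47) = 55*54 = 2970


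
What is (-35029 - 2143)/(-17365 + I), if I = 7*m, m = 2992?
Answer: -37172/3579 ≈ -10.386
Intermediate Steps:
I = 20944 (I = 7*2992 = 20944)
(-35029 - 2143)/(-17365 + I) = (-35029 - 2143)/(-17365 + 20944) = -37172/3579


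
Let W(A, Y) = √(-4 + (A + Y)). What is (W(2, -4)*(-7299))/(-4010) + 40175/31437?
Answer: 40175/31437 + 7299*I*√6/4010 ≈ 1.278 + 4.4586*I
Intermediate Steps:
W(A, Y) = √(-4 + A + Y)
(W(2, -4)*(-7299))/(-4010) + 40175/31437 = (√(-4 + 2 - 4)*(-7299))/(-4010) + 40175/31437 = (√(-6)*(-7299))*(-1/4010) + 40175*(1/31437) = ((I*√6)*(-7299))*(-1/4010) + 40175/31437 = -7299*I*√6*(-1/4010) + 40175/31437 = 7299*I*√6/4010 + 40175/31437 = 40175/31437 + 7299*I*√6/4010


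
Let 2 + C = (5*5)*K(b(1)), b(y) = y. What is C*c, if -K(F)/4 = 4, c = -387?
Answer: 155574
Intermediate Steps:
K(F) = -16 (K(F) = -4*4 = -16)
C = -402 (C = -2 + (5*5)*(-16) = -2 + 25*(-16) = -2 - 400 = -402)
C*c = -402*(-387) = 155574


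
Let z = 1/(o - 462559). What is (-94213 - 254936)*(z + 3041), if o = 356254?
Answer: -37623540216032/35435 ≈ -1.0618e+9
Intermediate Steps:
z = -1/106305 (z = 1/(356254 - 462559) = 1/(-106305) = -1/106305 ≈ -9.4069e-6)
(-94213 - 254936)*(z + 3041) = (-94213 - 254936)*(-1/106305 + 3041) = -349149*323273504/106305 = -37623540216032/35435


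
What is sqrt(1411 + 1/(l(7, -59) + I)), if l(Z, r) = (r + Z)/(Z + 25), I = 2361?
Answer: sqrt(20107637915)/3775 ≈ 37.563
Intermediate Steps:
l(Z, r) = (Z + r)/(25 + Z)
sqrt(1411 + 1/(l(7, -59) + I)) = sqrt(1411 + 1/((7 - 59)/(25 + 7) + 2361)) = sqrt(1411 + 1/(-52/32 + 2361)) = sqrt(1411 + 1/((1/32)*(-52) + 2361)) = sqrt(1411 + 1/(-13/8 + 2361)) = sqrt(1411 + 1/(18875/8)) = sqrt(1411 + 8/18875) = sqrt(26632633/18875) = sqrt(20107637915)/3775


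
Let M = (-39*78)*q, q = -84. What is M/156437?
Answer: 255528/156437 ≈ 1.6334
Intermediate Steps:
M = 255528 (M = -39*78*(-84) = -3042*(-84) = 255528)
M/156437 = 255528/156437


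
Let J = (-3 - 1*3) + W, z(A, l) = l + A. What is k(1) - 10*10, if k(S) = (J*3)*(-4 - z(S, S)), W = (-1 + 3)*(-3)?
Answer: 116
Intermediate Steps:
z(A, l) = A + l
W = -6 (W = 2*(-3) = -6)
J = -12 (J = (-3 - 1*3) - 6 = (-3 - 3) - 6 = -6 - 6 = -12)
k(S) = 144 + 72*S (k(S) = (-12*3)*(-4 - (S + S)) = -36*(-4 - 2*S) = 144 + 72*S)
k(1) - 10*10 = (144 + 72*1) - 10*10 = (144 + 72) - 100 = 216 - 100 = 116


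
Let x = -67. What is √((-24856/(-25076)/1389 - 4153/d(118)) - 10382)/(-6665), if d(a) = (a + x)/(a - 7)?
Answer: -I*√425566874111653312149/986619263505 ≈ -0.020909*I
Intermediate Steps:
d(a) = (-67 + a)/(-7 + a) (d(a) = (a - 67)/(a - 7) = (-67 + a)/(-7 + a))
√((-24856/(-25076)/1389 - 4153/d(118)) - 10382)/(-6665) = √((-24856/(-25076)/1389 - 4153*(-7 + 118)/(-67 + 118)) - 10382)/(-6665) = √((-24856*(-1/25076)*(1/1389) - 4153/(51/111)) - 10382)*(-1/6665) = √(((6214/6269)*(1/1389) - 4153/((1/111)*51)) - 10382)*(-1/6665) = √((6214/8707641 - 4153/17/37) - 10382)*(-1/6665) = √((6214/8707641 - 4153*37/17) - 10382)*(-1/6665) = √((6214/8707641 - 153661/17) - 10382)*(-1/6665) = √(-1338024718063/148029897 - 10382)*(-1/6665) = √(-2874871108717/148029897)*(-1/6665) = (I*√425566874111653312149/148029897)*(-1/6665) = -I*√425566874111653312149/986619263505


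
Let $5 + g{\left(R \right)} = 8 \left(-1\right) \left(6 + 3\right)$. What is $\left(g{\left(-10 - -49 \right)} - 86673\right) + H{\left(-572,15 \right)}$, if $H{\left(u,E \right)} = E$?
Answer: $-86735$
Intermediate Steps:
$g{\left(R \right)} = -77$ ($g{\left(R \right)} = -5 + 8 \left(-1\right) \left(6 + 3\right) = -5 - 72 = -77$)
$\left(g{\left(-10 - -49 \right)} - 86673\right) + H{\left(-572,15 \right)} = \left(-77 - 86673\right) + 15 = -86750 + 15 = -86735$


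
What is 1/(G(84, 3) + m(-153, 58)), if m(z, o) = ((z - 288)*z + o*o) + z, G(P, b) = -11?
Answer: 1/70673 ≈ 1.4150e-5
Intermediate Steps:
m(z, o) = z + o² + z*(-288 + z) (m(z, o) = ((-288 + z)*z + o²) + z = (z*(-288 + z) + o²) + z = (o² + z*(-288 + z)) + z = z + o² + z*(-288 + z))
1/(G(84, 3) + m(-153, 58)) = 1/(-11 + (58² + (-153)² - 287*(-153))) = 1/(-11 + (3364 + 23409 + 43911)) = 1/(-11 + 70684) = 1/70673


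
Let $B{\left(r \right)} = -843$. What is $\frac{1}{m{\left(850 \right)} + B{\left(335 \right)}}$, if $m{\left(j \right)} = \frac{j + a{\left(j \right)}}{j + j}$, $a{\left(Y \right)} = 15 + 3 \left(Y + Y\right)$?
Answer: $- \frac{340}{285427} \approx -0.0011912$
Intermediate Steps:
$a{\left(Y \right)} = 15 + 6 Y$ ($a{\left(Y \right)} = 15 + 3 \cdot 2 Y = 15 + 6 Y$)
$m{\left(j \right)} = \frac{15 + 7 j}{2 j}$ ($m{\left(j \right)} = \frac{j + \left(15 + 6 j\right)}{j + j} = \frac{15 + 7 j}{2 j}$)
$\frac{1}{m{\left(850 \right)} + B{\left(335 \right)}} = \frac{1}{\frac{15 + 7 \cdot 850}{2 \cdot 850} - 843} = \frac{1}{\frac{1}{2} \cdot \frac{1}{850} \left(15 + 5950\right) - 843} = \frac{1}{\frac{1}{2} \cdot \frac{1}{850} \cdot 5965 - 843} = \frac{1}{\frac{1193}{340} - 843} = \frac{1}{- \frac{285427}{340}} = - \frac{340}{285427}$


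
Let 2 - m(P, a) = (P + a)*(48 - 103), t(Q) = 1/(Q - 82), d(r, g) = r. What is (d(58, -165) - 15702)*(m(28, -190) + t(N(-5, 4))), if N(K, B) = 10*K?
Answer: 4598776727/33 ≈ 1.3936e+8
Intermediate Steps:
t(Q) = 1/(-82 + Q)
m(P, a) = 2 + 55*P + 55*a (m(P, a) = 2 - (P + a)*(48 - 103) = 2 - (P + a)*(-55) = 2 - (-55*P - 55*a) = 2 + (55*P + 55*a) = 2 + 55*P + 55*a)
(d(58, -165) - 15702)*(m(28, -190) + t(N(-5, 4))) = (58 - 15702)*((2 + 55*28 + 55*(-190)) + 1/(-82 + 10*(-5))) = -15644*((2 + 1540 - 10450) + 1/(-82 - 50)) = -15644*(-8908 + 1/(-132)) = -15644*(-8908 - 1/132) = -15644*(-1175857/132) = 4598776727/33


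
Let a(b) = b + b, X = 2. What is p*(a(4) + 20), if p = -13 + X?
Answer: -308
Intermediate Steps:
a(b) = 2*b
p = -11 (p = -13 + 2 = -11)
p*(a(4) + 20) = -11*(2*4 + 20) = -11*(8 + 20) = -11*28 = -308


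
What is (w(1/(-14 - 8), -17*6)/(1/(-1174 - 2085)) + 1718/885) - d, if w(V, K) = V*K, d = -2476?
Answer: -122972207/9735 ≈ -12632.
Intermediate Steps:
w(V, K) = K*V
(w(1/(-14 - 8), -17*6)/(1/(-1174 - 2085)) + 1718/885) - d = (((-17*6)/(-14 - 8))/(1/(-1174 - 2085)) + 1718/885) - 1*(-2476) = ((-102/(-22))/(1/(-3259)) + 1718*(1/885)) + 2476 = ((-102*(-1/22))/(-1/3259) + 1718/885) + 2476 = ((51/11)*(-3259) + 1718/885) + 2476 = (-166209/11 + 1718/885) + 2476 = -147076067/9735 + 2476 = -122972207/9735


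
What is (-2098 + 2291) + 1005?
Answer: 1198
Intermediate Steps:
(-2098 + 2291) + 1005 = 193 + 1005 = 1198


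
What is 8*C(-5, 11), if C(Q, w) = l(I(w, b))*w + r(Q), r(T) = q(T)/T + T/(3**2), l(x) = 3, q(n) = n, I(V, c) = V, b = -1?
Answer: 2408/9 ≈ 267.56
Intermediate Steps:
r(T) = 1 + T/9 (r(T) = T/T + T/(3**2) = 1 + T/9)
C(Q, w) = 1 + 3*w + Q/9 (C(Q, w) = 3*w + (1 + Q/9) = 1 + 3*w + Q/9)
8*C(-5, 11) = 8*(1 + 3*11 + (1/9)*(-5)) = 8*(1 + 33 - 5/9) = 8*(301/9) = 2408/9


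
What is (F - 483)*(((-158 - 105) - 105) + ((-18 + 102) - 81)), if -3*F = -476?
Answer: 355145/3 ≈ 1.1838e+5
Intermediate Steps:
F = 476/3 (F = -⅓*(-476) = 476/3 ≈ 158.67)
(F - 483)*(((-158 - 105) - 105) + ((-18 + 102) - 81)) = (476/3 - 483)*(((-158 - 105) - 105) + ((-18 + 102) - 81)) = -973*((-263 - 105) + (84 - 81))/3 = -973*(-368 + 3)/3 = -973/3*(-365) = 355145/3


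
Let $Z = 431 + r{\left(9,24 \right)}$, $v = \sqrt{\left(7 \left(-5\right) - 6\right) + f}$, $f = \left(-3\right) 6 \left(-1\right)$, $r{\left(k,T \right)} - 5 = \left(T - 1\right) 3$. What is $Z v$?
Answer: $505 i \sqrt{23} \approx 2421.9 i$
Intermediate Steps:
$r{\left(k,T \right)} = 2 + 3 T$ ($r{\left(k,T \right)} = 5 + \left(T - 1\right) 3 = 5 + \left(-1 + T\right) 3 = 5 + \left(-3 + 3 T\right) = 2 + 3 T$)
$f = 18$ ($f = \left(-18\right) \left(-1\right) = 18$)
$v = i \sqrt{23}$ ($v = \sqrt{\left(7 \left(-5\right) - 6\right) + 18} = \sqrt{\left(-35 - 6\right) + 18} = \sqrt{-41 + 18} = \sqrt{-23} = i \sqrt{23} \approx 4.7958 i$)
$Z = 505$ ($Z = 431 + \left(2 + 3 \cdot 24\right) = 431 + \left(2 + 72\right) = 431 + 74 = 505$)
$Z v = 505 i \sqrt{23}$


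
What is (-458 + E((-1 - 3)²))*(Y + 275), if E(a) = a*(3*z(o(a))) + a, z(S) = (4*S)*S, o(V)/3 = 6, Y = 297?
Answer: 35330152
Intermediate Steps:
o(V) = 18 (o(V) = 3*6 = 18)
z(S) = 4*S²
E(a) = 3889*a (E(a) = a*(3*(4*18²)) + a = a*(3*(4*324)) + a = a*(3*1296) + a = a*3888 + a = 3888*a + a = 3889*a)
(-458 + E((-1 - 3)²))*(Y + 275) = (-458 + 3889*(-1 - 3)²)*(297 + 275) = (-458 + 3889*(-4)²)*572 = (-458 + 3889*16)*572 = (-458 + 62224)*572 = 61766*572 = 35330152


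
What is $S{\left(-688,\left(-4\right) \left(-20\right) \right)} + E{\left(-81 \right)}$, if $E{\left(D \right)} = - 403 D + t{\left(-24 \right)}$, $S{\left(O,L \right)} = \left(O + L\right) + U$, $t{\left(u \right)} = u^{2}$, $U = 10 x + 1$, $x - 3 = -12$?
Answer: $32522$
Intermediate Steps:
$x = -9$ ($x = 3 - 12 = -9$)
$U = -89$ ($U = 10 \left(-9\right) + 1 = -90 + 1 = -89$)
$S{\left(O,L \right)} = -89 + L + O$ ($S{\left(O,L \right)} = \left(O + L\right) - 89 = \left(L + O\right) - 89 = -89 + L + O$)
$E{\left(D \right)} = 576 - 403 D$ ($E{\left(D \right)} = - 403 D + \left(-24\right)^{2} = - 403 D + 576 = 576 - 403 D$)
$S{\left(-688,\left(-4\right) \left(-20\right) \right)} + E{\left(-81 \right)} = \left(-89 - -80 - 688\right) + \left(576 - -32643\right) = \left(-89 + 80 - 688\right) + \left(576 + 32643\right) = -697 + 33219 = 32522$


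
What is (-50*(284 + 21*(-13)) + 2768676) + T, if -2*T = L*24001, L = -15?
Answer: 5896267/2 ≈ 2.9481e+6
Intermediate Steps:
T = 360015/2 (T = -(-15)*24001/2 = -½*(-360015) = 360015/2 ≈ 1.8001e+5)
(-50*(284 + 21*(-13)) + 2768676) + T = (-50*(284 + 21*(-13)) + 2768676) + 360015/2 = (-50*(284 - 273) + 2768676) + 360015/2 = (-50*11 + 2768676) + 360015/2 = (-550 + 2768676) + 360015/2 = 2768126 + 360015/2 = 5896267/2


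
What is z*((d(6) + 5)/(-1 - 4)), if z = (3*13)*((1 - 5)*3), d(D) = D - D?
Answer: 468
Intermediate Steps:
d(D) = 0
z = -468 (z = 39*(-4*3) = 39*(-12) = -468)
z*((d(6) + 5)/(-1 - 4)) = -468*(0 + 5)/(-1 - 4) = -2340/(-5) = -2340*(-1)/5 = -468*(-1) = 468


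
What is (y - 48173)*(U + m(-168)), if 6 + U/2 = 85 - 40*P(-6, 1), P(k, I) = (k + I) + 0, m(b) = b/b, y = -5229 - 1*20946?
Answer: -41560532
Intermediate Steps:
y = -26175 (y = -5229 - 20946 = -26175)
m(b) = 1
P(k, I) = I + k (P(k, I) = (I + k) + 0 = I + k)
U = 558 (U = -12 + 2*(85 - 40*(1 - 6)) = -12 + 2*(85 - 40*(-5)) = -12 + 2*(85 + 200) = -12 + 2*285 = -12 + 570 = 558)
(y - 48173)*(U + m(-168)) = (-26175 - 48173)*(558 + 1) = -74348*559 = -41560532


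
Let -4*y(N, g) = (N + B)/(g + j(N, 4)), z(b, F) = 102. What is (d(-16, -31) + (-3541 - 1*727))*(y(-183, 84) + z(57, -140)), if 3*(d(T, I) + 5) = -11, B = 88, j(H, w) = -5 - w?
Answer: -7876337/18 ≈ -4.3757e+5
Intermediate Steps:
d(T, I) = -26/3 (d(T, I) = -5 + (⅓)*(-11) = -5 - 11/3 = -26/3)
y(N, g) = -(88 + N)/(4*(-9 + g)) (y(N, g) = -(N + 88)/(4*(g + (-5 - 1*4))) = -(88 + N)/(4*(g + (-5 - 4))) = -(88 + N)/(4*(g - 9)) = -(88 + N)/(4*(-9 + g)))
(d(-16, -31) + (-3541 - 1*727))*(y(-183, 84) + z(57, -140)) = (-26/3 + (-3541 - 1*727))*((-88 - 1*(-183))/(4*(-9 + 84)) + 102) = (-26/3 + (-3541 - 727))*((¼)*(-88 + 183)/75 + 102) = (-26/3 - 4268)*((¼)*(1/75)*95 + 102) = -12830*(19/60 + 102)/3 = -12830/3*6139/60 = -7876337/18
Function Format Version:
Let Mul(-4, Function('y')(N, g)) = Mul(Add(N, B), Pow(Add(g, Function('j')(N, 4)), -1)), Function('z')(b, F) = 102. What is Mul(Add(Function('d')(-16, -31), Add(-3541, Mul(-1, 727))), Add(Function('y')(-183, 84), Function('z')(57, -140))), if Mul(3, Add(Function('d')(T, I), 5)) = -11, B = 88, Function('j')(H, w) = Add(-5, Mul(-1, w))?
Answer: Rational(-7876337, 18) ≈ -4.3757e+5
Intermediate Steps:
Function('d')(T, I) = Rational(-26, 3) (Function('d')(T, I) = Add(-5, Mul(Rational(1, 3), -11)) = Add(-5, Rational(-11, 3)) = Rational(-26, 3))
Function('y')(N, g) = Mul(Rational(-1, 4), Pow(Add(-9, g), -1), Add(88, N)) (Function('y')(N, g) = Mul(Rational(-1, 4), Mul(Add(N, 88), Pow(Add(g, Add(-5, Mul(-1, 4))), -1))) = Mul(Rational(-1, 4), Mul(Add(88, N), Pow(Add(g, Add(-5, -4)), -1))) = Mul(Rational(-1, 4), Mul(Add(88, N), Pow(Add(g, -9), -1))) = Mul(Rational(-1, 4), Mul(Add(88, N), Pow(Add(-9, g), -1))) = Mul(Rational(-1, 4), Mul(Pow(Add(-9, g), -1), Add(88, N))) = Mul(Rational(-1, 4), Pow(Add(-9, g), -1), Add(88, N)))
Mul(Add(Function('d')(-16, -31), Add(-3541, Mul(-1, 727))), Add(Function('y')(-183, 84), Function('z')(57, -140))) = Mul(Add(Rational(-26, 3), Add(-3541, Mul(-1, 727))), Add(Mul(Rational(1, 4), Pow(Add(-9, 84), -1), Add(-88, Mul(-1, -183))), 102)) = Mul(Add(Rational(-26, 3), Add(-3541, -727)), Add(Mul(Rational(1, 4), Pow(75, -1), Add(-88, 183)), 102)) = Mul(Add(Rational(-26, 3), -4268), Add(Mul(Rational(1, 4), Rational(1, 75), 95), 102)) = Mul(Rational(-12830, 3), Add(Rational(19, 60), 102)) = Mul(Rational(-12830, 3), Rational(6139, 60)) = Rational(-7876337, 18)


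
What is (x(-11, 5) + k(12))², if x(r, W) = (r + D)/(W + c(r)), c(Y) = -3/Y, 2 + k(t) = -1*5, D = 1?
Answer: 66564/841 ≈ 79.149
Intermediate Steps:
k(t) = -7 (k(t) = -2 - 1*5 = -2 - 5 = -7)
x(r, W) = (1 + r)/(W - 3/r) (x(r, W) = (r + 1)/(W - 3/r) = (1 + r)/(W - 3/r))
(x(-11, 5) + k(12))² = (-11*(1 - 11)/(-3 + 5*(-11)) - 7)² = (-11*(-10)/(-3 - 55) - 7)² = (-11*(-10)/(-58) - 7)² = (-11*(-1/58)*(-10) - 7)² = (-55/29 - 7)² = (-258/29)² = 66564/841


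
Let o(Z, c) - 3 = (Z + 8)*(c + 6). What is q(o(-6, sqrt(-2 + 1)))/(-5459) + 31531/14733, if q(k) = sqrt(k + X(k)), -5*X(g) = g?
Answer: 31531/14733 - 2*sqrt(75 + 10*I)/27295 ≈ 2.1395 - 4.2211e-5*I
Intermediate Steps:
X(g) = -g/5
o(Z, c) = 3 + (6 + c)*(8 + Z) (o(Z, c) = 3 + (Z + 8)*(c + 6) = 3 + (8 + Z)*(6 + c) = 3 + (6 + c)*(8 + Z))
q(k) = 2*sqrt(5)*sqrt(k)/5 (q(k) = sqrt(k - k/5) = sqrt(4*k/5) = 2*sqrt(5)*sqrt(k)/5)
q(o(-6, sqrt(-2 + 1)))/(-5459) + 31531/14733 = (2*sqrt(5)*sqrt(51 + 6*(-6) + 8*sqrt(-2 + 1) - 6*sqrt(-2 + 1))/5)/(-5459) + 31531/14733 = (2*sqrt(5)*sqrt(51 - 36 + 8*sqrt(-1) - 6*I)/5)*(-1/5459) + 31531*(1/14733) = (2*sqrt(5)*sqrt(51 - 36 + 8*I - 6*I)/5)*(-1/5459) + 31531/14733 = (2*sqrt(5)*sqrt(15 + 2*I)/5)*(-1/5459) + 31531/14733 = -2*sqrt(5)*sqrt(15 + 2*I)/27295 + 31531/14733 = 31531/14733 - 2*sqrt(5)*sqrt(15 + 2*I)/27295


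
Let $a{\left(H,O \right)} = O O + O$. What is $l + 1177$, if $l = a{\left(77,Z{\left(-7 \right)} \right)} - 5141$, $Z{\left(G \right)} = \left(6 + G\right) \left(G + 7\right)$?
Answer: $-3964$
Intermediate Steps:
$Z{\left(G \right)} = \left(6 + G\right) \left(7 + G\right)$
$a{\left(H,O \right)} = O + O^{2}$ ($a{\left(H,O \right)} = O^{2} + O = O + O^{2}$)
$l = -5141$ ($l = \left(42 + \left(-7\right)^{2} + 13 \left(-7\right)\right) \left(1 + \left(42 + \left(-7\right)^{2} + 13 \left(-7\right)\right)\right) - 5141 = \left(42 + 49 - 91\right) \left(1 + \left(42 + 49 - 91\right)\right) - 5141 = 0 \left(1 + 0\right) - 5141 = 0 \cdot 1 - 5141 = 0 - 5141 = -5141$)
$l + 1177 = -5141 + 1177 = -3964$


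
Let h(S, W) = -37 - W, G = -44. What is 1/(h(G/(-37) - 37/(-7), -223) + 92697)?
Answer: 1/92883 ≈ 1.0766e-5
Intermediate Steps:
1/(h(G/(-37) - 37/(-7), -223) + 92697) = 1/((-37 - 1*(-223)) + 92697) = 1/((-37 + 223) + 92697) = 1/(186 + 92697) = 1/92883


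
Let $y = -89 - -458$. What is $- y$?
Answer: $-369$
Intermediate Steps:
$y = 369$ ($y = -89 + 458 = 369$)
$- y = \left(-1\right) 369 = -369$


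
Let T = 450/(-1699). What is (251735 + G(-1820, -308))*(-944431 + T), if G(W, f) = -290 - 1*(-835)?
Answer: -404805642029320/1699 ≈ -2.3826e+11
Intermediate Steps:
G(W, f) = 545 (G(W, f) = -290 + 835 = 545)
T = -450/1699 (T = 450*(-1/1699) = -450/1699 ≈ -0.26486)
(251735 + G(-1820, -308))*(-944431 + T) = (251735 + 545)*(-944431 - 450/1699) = 252280*(-1604588719/1699) = -404805642029320/1699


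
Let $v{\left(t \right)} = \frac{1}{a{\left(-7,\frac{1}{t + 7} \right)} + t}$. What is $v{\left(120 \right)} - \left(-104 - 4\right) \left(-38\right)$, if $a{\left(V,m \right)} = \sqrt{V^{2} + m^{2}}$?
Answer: $- \frac{474969886716}{115733639} - \frac{127 \sqrt{790322}}{231467278} \approx -4104.0$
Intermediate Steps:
$v{\left(t \right)} = \frac{1}{t + \sqrt{49 + \frac{1}{\left(7 + t\right)^{2}}}}$ ($v{\left(t \right)} = \frac{1}{\sqrt{\left(-7\right)^{2} + \left(\frac{1}{t + 7}\right)^{2}} + t} = \frac{1}{\sqrt{49 + \left(\frac{1}{7 + t}\right)^{2}} + t} = \frac{1}{\sqrt{49 + \frac{1}{\left(7 + t\right)^{2}}} + t} = \frac{1}{t + \sqrt{49 + \frac{1}{\left(7 + t\right)^{2}}}}$)
$v{\left(120 \right)} - \left(-104 - 4\right) \left(-38\right) = \frac{1}{120 + \sqrt{49 + \frac{1}{\left(7 + 120\right)^{2}}}} - \left(-104 - 4\right) \left(-38\right) = \frac{1}{120 + \sqrt{49 + \frac{1}{16129}}} - \left(-108\right) \left(-38\right) = \frac{1}{120 + \sqrt{49 + \frac{1}{16129}}} - 4104 = \frac{1}{120 + \sqrt{\frac{790322}{16129}}} - 4104 = \frac{1}{120 + \frac{\sqrt{790322}}{127}} - 4104 = -4104 + \frac{1}{120 + \frac{\sqrt{790322}}{127}}$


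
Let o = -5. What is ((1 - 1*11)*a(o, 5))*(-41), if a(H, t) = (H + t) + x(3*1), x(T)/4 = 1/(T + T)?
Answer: 820/3 ≈ 273.33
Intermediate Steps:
x(T) = 2/T (x(T) = 4/(T + T) = 4/((2*T)) = 4*(1/(2*T)) = 2/T)
a(H, t) = 2/3 + H + t (a(H, t) = (H + t) + 2/((3*1)) = (H + t) + 2/3 = 2/3 + H + t)
((1 - 1*11)*a(o, 5))*(-41) = ((1 - 1*11)*(2/3 - 5 + 5))*(-41) = ((1 - 11)*(2/3))*(-41) = -10*2/3*(-41) = -20/3*(-41) = 820/3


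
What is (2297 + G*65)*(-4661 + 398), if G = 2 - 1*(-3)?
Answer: -11177586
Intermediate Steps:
G = 5 (G = 2 + 3 = 5)
(2297 + G*65)*(-4661 + 398) = (2297 + 5*65)*(-4661 + 398) = (2297 + 325)*(-4263) = 2622*(-4263) = -11177586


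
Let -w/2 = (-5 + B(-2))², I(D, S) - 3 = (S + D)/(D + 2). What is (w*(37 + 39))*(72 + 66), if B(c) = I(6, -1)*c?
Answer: -3147711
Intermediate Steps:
I(D, S) = 3 + (D + S)/(2 + D) (I(D, S) = 3 + (S + D)/(D + 2) = 3 + (D + S)/(2 + D))
B(c) = 29*c/8 (B(c) = ((6 - 1 + 4*6)/(2 + 6))*c = ((6 - 1 + 24)/8)*c = ((⅛)*29)*c = 29*c/8)
w = -2401/8 (w = -2*(-5 + (29/8)*(-2))² = -2*(-5 - 29/4)² = -2*(-49/4)² = -2*2401/16 = -2401/8 ≈ -300.13)
(w*(37 + 39))*(72 + 66) = (-2401*(37 + 39)/8)*(72 + 66) = -2401/8*76*138 = -45619/2*138 = -3147711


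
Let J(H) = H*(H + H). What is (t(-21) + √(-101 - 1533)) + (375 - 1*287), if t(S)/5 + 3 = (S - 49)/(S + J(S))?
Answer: 8929/123 + I*√1634 ≈ 72.594 + 40.423*I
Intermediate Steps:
J(H) = 2*H² (J(H) = H*(2*H) = 2*H²)
t(S) = -15 + 5*(-49 + S)/(S + 2*S²) (t(S) = -15 + 5*((S - 49)/(S + 2*S²)) = -15 + 5*((-49 + S)/(S + 2*S²)) = -15 + 5*(-49 + S)/(S + 2*S²))
(t(-21) + √(-101 - 1533)) + (375 - 1*287) = (5*(-49 - 6*(-21)² - 2*(-21))/(-21*(1 + 2*(-21))) + √(-101 - 1533)) + (375 - 1*287) = (5*(-1/21)*(-49 - 6*441 + 42)/(1 - 42) + √(-1634)) + (375 - 287) = (5*(-1/21)*(-49 - 2646 + 42)/(-41) + I*√1634) + 88 = (5*(-1/21)*(-1/41)*(-2653) + I*√1634) + 88 = (-1895/123 + I*√1634) + 88 = 8929/123 + I*√1634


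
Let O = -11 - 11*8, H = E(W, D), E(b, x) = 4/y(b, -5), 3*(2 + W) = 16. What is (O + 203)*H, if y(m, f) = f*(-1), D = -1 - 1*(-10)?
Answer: 416/5 ≈ 83.200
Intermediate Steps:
W = 10/3 (W = -2 + (1/3)*16 = -2 + 16/3 = 10/3 ≈ 3.3333)
D = 9 (D = -1 + 10 = 9)
y(m, f) = -f
E(b, x) = 4/5 (E(b, x) = 4/((-1*(-5))) = 4/5)
H = 4/5 ≈ 0.80000
O = -99 (O = -11 - 88 = -99)
(O + 203)*H = (-99 + 203)*(4/5) = 104*(4/5) = 416/5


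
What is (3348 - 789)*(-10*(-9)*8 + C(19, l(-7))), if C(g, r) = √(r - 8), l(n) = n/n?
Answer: 1842480 + 2559*I*√7 ≈ 1.8425e+6 + 6770.5*I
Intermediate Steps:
l(n) = 1
C(g, r) = √(-8 + r)
(3348 - 789)*(-10*(-9)*8 + C(19, l(-7))) = (3348 - 789)*(-10*(-9)*8 + √(-8 + 1)) = 2559*(90*8 + √(-7)) = 2559*(720 + I*√7) = 1842480 + 2559*I*√7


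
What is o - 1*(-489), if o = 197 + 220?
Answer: 906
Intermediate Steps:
o = 417
o - 1*(-489) = 417 - 1*(-489) = 417 + 489 = 906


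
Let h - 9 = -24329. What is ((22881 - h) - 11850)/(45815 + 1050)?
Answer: 35351/46865 ≈ 0.75432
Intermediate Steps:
h = -24320 (h = 9 - 24329 = -24320)
((22881 - h) - 11850)/(45815 + 1050) = ((22881 - 1*(-24320)) - 11850)/(45815 + 1050) = ((22881 + 24320) - 11850)/46865 = (47201 - 11850)*(1/46865) = 35351*(1/46865) = 35351/46865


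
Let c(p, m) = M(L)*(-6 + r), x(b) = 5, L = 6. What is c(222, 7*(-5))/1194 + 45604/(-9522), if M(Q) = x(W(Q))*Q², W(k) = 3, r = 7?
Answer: -4394768/947439 ≈ -4.6386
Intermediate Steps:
M(Q) = 5*Q²
c(p, m) = 180 (c(p, m) = (5*6²)*(-6 + 7) = (5*36)*1 = 180*1 = 180)
c(222, 7*(-5))/1194 + 45604/(-9522) = 180/1194 + 45604/(-9522) = 180*(1/1194) + 45604*(-1/9522) = 30/199 - 22802/4761 = -4394768/947439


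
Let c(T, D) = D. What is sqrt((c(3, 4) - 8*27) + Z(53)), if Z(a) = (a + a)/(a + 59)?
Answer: I*sqrt(165466)/28 ≈ 14.528*I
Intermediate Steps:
Z(a) = 2*a/(59 + a) (Z(a) = (2*a)/(59 + a) = 2*a/(59 + a))
sqrt((c(3, 4) - 8*27) + Z(53)) = sqrt((4 - 8*27) + 2*53/(59 + 53)) = sqrt((4 - 216) + 2*53/112) = sqrt(-212 + 2*53*(1/112)) = sqrt(-212 + 53/56) = sqrt(-11819/56) = I*sqrt(165466)/28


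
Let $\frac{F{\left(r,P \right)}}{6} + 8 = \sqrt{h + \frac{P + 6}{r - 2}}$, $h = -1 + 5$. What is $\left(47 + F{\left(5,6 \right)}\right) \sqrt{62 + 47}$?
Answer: $- \sqrt{109} + 12 \sqrt{218} \approx 166.74$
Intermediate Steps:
$h = 4$
$F{\left(r,P \right)} = -48 + 6 \sqrt{4 + \frac{6 + P}{-2 + r}}$ ($F{\left(r,P \right)} = -48 + 6 \sqrt{4 + \frac{P + 6}{r - 2}} = -48 + 6 \sqrt{4 + \frac{6 + P}{-2 + r}}$)
$\left(47 + F{\left(5,6 \right)}\right) \sqrt{62 + 47} = \left(47 - \left(48 - 6 \sqrt{\frac{-2 + 6 + 4 \cdot 5}{-2 + 5}}\right)\right) \sqrt{62 + 47} = \left(47 - \left(48 - 6 \sqrt{\frac{-2 + 6 + 20}{3}}\right)\right) \sqrt{109} = \left(47 - \left(48 - 6 \sqrt{\frac{1}{3} \cdot 24}\right)\right) \sqrt{109} = \left(47 - \left(48 - 6 \sqrt{8}\right)\right) \sqrt{109} = \left(47 - \left(48 - 6 \cdot 2 \sqrt{2}\right)\right) \sqrt{109} = \left(47 - \left(48 - 12 \sqrt{2}\right)\right) \sqrt{109} = \left(-1 + 12 \sqrt{2}\right) \sqrt{109} = \sqrt{109} \left(-1 + 12 \sqrt{2}\right)$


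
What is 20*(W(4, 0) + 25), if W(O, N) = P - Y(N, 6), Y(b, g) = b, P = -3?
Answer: 440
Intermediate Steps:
W(O, N) = -3 - N
20*(W(4, 0) + 25) = 20*((-3 - 1*0) + 25) = 20*((-3 + 0) + 25) = 20*(-3 + 25) = 20*22 = 440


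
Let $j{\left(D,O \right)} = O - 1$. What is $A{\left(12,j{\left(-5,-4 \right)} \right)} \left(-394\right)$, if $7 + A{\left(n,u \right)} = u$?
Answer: $4728$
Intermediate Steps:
$j{\left(D,O \right)} = -1 + O$ ($j{\left(D,O \right)} = O - 1 = -1 + O$)
$A{\left(n,u \right)} = -7 + u$
$A{\left(12,j{\left(-5,-4 \right)} \right)} \left(-394\right) = \left(-7 - 5\right) \left(-394\right) = \left(-12\right) \left(-394\right) = 4728$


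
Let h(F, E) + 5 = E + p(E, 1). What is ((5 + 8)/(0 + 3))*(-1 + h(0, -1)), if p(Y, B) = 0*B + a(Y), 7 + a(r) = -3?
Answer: -221/3 ≈ -73.667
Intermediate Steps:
a(r) = -10 (a(r) = -7 - 3 = -10)
p(Y, B) = -10 (p(Y, B) = 0*B - 10 = 0 - 10 = -10)
h(F, E) = -15 + E (h(F, E) = -5 + (E - 10) = -5 + (-10 + E) = -15 + E)
((5 + 8)/(0 + 3))*(-1 + h(0, -1)) = ((5 + 8)/(0 + 3))*(-1 + (-15 - 1)) = (13/3)*(-1 - 16) = (13*(⅓))*(-17) = (13/3)*(-17) = -221/3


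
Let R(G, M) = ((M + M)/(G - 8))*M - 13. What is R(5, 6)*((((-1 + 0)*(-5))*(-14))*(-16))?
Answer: -41440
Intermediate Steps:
R(G, M) = -13 + 2*M²/(-8 + G) (R(G, M) = ((2*M)/(-8 + G))*M - 13 = (2*M/(-8 + G))*M - 13 = 2*M²/(-8 + G) - 13 = -13 + 2*M²/(-8 + G))
R(5, 6)*((((-1 + 0)*(-5))*(-14))*(-16)) = ((104 - 13*5 + 2*6²)/(-8 + 5))*((((-1 + 0)*(-5))*(-14))*(-16)) = ((104 - 65 + 2*36)/(-3))*((-1*(-5)*(-14))*(-16)) = (-(104 - 65 + 72)/3)*((5*(-14))*(-16)) = (-⅓*111)*(-70*(-16)) = -37*1120 = -41440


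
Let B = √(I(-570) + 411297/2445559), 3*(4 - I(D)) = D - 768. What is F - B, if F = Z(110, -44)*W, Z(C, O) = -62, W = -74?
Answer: 4588 - √2692347321196473/2445559 ≈ 4566.8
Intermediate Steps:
I(D) = 260 - D/3 (I(D) = 4 - (D - 768)/3 = 4 - (-768 + D)/3 = 4 + (256 - D/3) = 260 - D/3)
F = 4588 (F = -62*(-74) = 4588)
B = √2692347321196473/2445559 (B = √((260 - ⅓*(-570)) + 411297/2445559) = √((260 + 190) + 411297*(1/2445559)) = √(450 + 411297/2445559) = √(1100912847/2445559) = √2692347321196473/2445559 ≈ 21.217)
F - B = 4588 - √2692347321196473/2445559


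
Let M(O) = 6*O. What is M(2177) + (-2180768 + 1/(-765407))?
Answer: -1659177346343/765407 ≈ -2.1677e+6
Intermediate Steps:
M(2177) + (-2180768 + 1/(-765407)) = 6*2177 + (-2180768 + 1/(-765407)) = 13062 + (-2180768 - 1/765407) = 13062 - 1669175092577/765407 = -1659177346343/765407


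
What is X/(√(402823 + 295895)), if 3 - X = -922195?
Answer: 461099*√698718/349359 ≈ 1103.2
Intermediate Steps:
X = 922198 (X = 3 - 1*(-922195) = 3 + 922195 = 922198)
X/(√(402823 + 295895)) = 922198/(√(402823 + 295895)) = 922198/(√698718) = 922198*(√698718/698718) = 461099*√698718/349359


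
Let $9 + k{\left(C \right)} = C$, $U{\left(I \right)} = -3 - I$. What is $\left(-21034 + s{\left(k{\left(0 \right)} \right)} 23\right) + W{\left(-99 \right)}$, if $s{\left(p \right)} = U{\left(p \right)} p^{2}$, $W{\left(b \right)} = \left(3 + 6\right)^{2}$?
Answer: $-9775$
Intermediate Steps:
$k{\left(C \right)} = -9 + C$
$W{\left(b \right)} = 81$ ($W{\left(b \right)} = 9^{2} = 81$)
$s{\left(p \right)} = p^{2} \left(-3 - p\right)$ ($s{\left(p \right)} = \left(-3 - p\right) p^{2} = p^{2} \left(-3 - p\right)$)
$\left(-21034 + s{\left(k{\left(0 \right)} \right)} 23\right) + W{\left(-99 \right)} = \left(-21034 + \left(-9 + 0\right)^{2} \left(-3 - \left(-9 + 0\right)\right) 23\right) + 81 = \left(-21034 + \left(-9\right)^{2} \left(-3 - -9\right) 23\right) + 81 = \left(-21034 + 81 \left(-3 + 9\right) 23\right) + 81 = \left(-21034 + 81 \cdot 6 \cdot 23\right) + 81 = \left(-21034 + 486 \cdot 23\right) + 81 = \left(-21034 + 11178\right) + 81 = -9856 + 81 = -9775$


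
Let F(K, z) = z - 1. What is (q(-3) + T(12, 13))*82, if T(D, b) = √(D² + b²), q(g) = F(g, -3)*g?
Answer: 984 + 82*√313 ≈ 2434.7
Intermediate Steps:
F(K, z) = -1 + z
q(g) = -4*g (q(g) = (-1 - 3)*g = -4*g)
(q(-3) + T(12, 13))*82 = (-4*(-3) + √(12² + 13²))*82 = (12 + √(144 + 169))*82 = (12 + √313)*82 = 984 + 82*√313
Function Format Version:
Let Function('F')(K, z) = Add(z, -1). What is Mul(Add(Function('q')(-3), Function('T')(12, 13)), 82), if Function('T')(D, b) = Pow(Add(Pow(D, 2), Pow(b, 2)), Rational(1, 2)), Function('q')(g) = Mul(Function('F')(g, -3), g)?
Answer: Add(984, Mul(82, Pow(313, Rational(1, 2)))) ≈ 2434.7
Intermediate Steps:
Function('F')(K, z) = Add(-1, z)
Function('q')(g) = Mul(-4, g) (Function('q')(g) = Mul(Add(-1, -3), g) = Mul(-4, g))
Mul(Add(Function('q')(-3), Function('T')(12, 13)), 82) = Mul(Add(Mul(-4, -3), Pow(Add(Pow(12, 2), Pow(13, 2)), Rational(1, 2))), 82) = Mul(Add(12, Pow(Add(144, 169), Rational(1, 2))), 82) = Mul(Add(12, Pow(313, Rational(1, 2))), 82) = Add(984, Mul(82, Pow(313, Rational(1, 2))))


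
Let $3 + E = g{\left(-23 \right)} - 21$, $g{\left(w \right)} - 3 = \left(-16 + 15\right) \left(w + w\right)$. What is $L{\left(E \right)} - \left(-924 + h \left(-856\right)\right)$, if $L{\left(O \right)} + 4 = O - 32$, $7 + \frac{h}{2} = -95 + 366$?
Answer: $452881$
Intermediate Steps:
$h = 528$ ($h = -14 + 2 \left(-95 + 366\right) = -14 + 2 \cdot 271 = -14 + 542 = 528$)
$g{\left(w \right)} = 3 - 2 w$ ($g{\left(w \right)} = 3 + \left(-16 + 15\right) \left(w + w\right) = 3 - 2 w$)
$E = 25$ ($E = -3 + \left(\left(3 - -46\right) - 21\right) = -3 + \left(\left(3 + 46\right) - 21\right) = -3 + \left(49 - 21\right) = -3 + 28 = 25$)
$L{\left(O \right)} = -36 + O$ ($L{\left(O \right)} = -4 + \left(O - 32\right) = -4 + \left(-32 + O\right) = -36 + O$)
$L{\left(E \right)} - \left(-924 + h \left(-856\right)\right) = \left(-36 + 25\right) - \left(-924 + 528 \left(-856\right)\right) = -11 - \left(-924 - 451968\right) = -11 - -452892 = -11 + 452892 = 452881$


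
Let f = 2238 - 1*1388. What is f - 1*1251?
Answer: -401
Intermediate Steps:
f = 850 (f = 2238 - 1388 = 850)
f - 1*1251 = 850 - 1*1251 = 850 - 1251 = -401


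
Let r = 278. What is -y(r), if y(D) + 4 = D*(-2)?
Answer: 560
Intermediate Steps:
y(D) = -4 - 2*D (y(D) = -4 + D*(-2) = -4 - 2*D)
-y(r) = -(-4 - 2*278) = -(-4 - 556) = -1*(-560) = 560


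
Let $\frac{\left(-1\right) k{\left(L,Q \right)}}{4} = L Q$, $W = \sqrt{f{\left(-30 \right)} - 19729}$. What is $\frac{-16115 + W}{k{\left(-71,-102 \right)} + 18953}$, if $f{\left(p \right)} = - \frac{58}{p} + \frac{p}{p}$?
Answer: $\frac{3223}{2003} - \frac{i \sqrt{4438365}}{150225} \approx 1.6091 - 0.014024 i$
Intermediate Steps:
$f{\left(p \right)} = 1 - \frac{58}{p}$ ($f{\left(p \right)} = - \frac{58}{p} + 1 = 1 - \frac{58}{p}$)
$W = \frac{i \sqrt{4438365}}{15}$ ($W = \sqrt{\frac{-58 - 30}{-30} - 19729} = \sqrt{\left(- \frac{1}{30}\right) \left(-88\right) - 19729} = \sqrt{\frac{44}{15} - 19729} = \sqrt{- \frac{295891}{15}} = \frac{i \sqrt{4438365}}{15} \approx 140.45 i$)
$k{\left(L,Q \right)} = - 4 L Q$
$\frac{-16115 + W}{k{\left(-71,-102 \right)} + 18953} = \frac{-16115 + \frac{i \sqrt{4438365}}{15}}{\left(-4\right) \left(-71\right) \left(-102\right) + 18953} = \frac{-16115 + \frac{i \sqrt{4438365}}{15}}{-28968 + 18953} = \frac{-16115 + \frac{i \sqrt{4438365}}{15}}{-10015} = \left(-16115 + \frac{i \sqrt{4438365}}{15}\right) \left(- \frac{1}{10015}\right) = \frac{3223}{2003} - \frac{i \sqrt{4438365}}{150225}$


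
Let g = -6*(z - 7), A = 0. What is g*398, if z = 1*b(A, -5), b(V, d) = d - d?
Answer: 16716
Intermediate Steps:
b(V, d) = 0
z = 0 (z = 1*0 = 0)
g = 42 (g = -6*(0 - 7) = -6*(-7) = 42)
g*398 = 42*398 = 16716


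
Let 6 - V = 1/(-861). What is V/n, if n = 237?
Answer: 5167/204057 ≈ 0.025321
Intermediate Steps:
V = 5167/861 (V = 6 - 1/(-861) = 6 - 1*(-1/861) = 6 + 1/861 = 5167/861 ≈ 6.0012)
V/n = (5167/861)/237 = (5167/861)*(1/237) = 5167/204057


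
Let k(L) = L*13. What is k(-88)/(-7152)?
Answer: 143/894 ≈ 0.15996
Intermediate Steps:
k(L) = 13*L
k(-88)/(-7152) = (13*(-88))/(-7152) = -1144*(-1/7152) = 143/894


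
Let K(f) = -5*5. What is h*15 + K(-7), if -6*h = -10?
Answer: 0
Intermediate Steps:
h = 5/3 (h = -1/6*(-10) = 5/3 ≈ 1.6667)
K(f) = -25
h*15 + K(-7) = (5/3)*15 - 25 = 25 - 25 = 0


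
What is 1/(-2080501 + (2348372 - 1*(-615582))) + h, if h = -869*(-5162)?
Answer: 3962974031435/883453 ≈ 4.4858e+6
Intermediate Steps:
h = 4485778
1/(-2080501 + (2348372 - 1*(-615582))) + h = 1/(-2080501 + (2348372 - 1*(-615582))) + 4485778 = 1/(-2080501 + (2348372 + 615582)) + 4485778 = 1/(-2080501 + 2963954) + 4485778 = 1/883453 + 4485778 = 3962974031435/883453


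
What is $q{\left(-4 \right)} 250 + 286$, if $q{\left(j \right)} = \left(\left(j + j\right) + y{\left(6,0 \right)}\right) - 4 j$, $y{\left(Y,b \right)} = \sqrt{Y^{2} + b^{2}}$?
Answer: $3786$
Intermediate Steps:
$q{\left(j \right)} = 6 - 2 j$ ($q{\left(j \right)} = \left(\left(j + j\right) + \sqrt{6^{2} + 0^{2}}\right) - 4 j = \left(2 j + \sqrt{36 + 0}\right) - 4 j = \left(2 j + \sqrt{36}\right) - 4 j = \left(2 j + 6\right) - 4 j = \left(6 + 2 j\right) - 4 j = 6 - 2 j$)
$q{\left(-4 \right)} 250 + 286 = \left(6 - -8\right) 250 + 286 = \left(6 + 8\right) 250 + 286 = 14 \cdot 250 + 286 = 3500 + 286 = 3786$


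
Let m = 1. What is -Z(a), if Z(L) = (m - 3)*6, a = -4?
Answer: 12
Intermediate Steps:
Z(L) = -12 (Z(L) = (1 - 3)*6 = -2*6 = -12)
-Z(a) = -1*(-12) = 12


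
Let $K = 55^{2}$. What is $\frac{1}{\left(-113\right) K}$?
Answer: $- \frac{1}{341825} \approx -2.9255 \cdot 10^{-6}$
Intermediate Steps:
$K = 3025$
$\frac{1}{\left(-113\right) K} = \frac{1}{\left(-113\right) 3025} = \frac{1}{-341825} = - \frac{1}{341825}$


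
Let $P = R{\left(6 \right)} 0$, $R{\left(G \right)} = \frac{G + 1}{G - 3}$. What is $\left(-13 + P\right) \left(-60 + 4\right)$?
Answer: $728$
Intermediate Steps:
$R{\left(G \right)} = \frac{1 + G}{-3 + G}$
$P = 0$ ($P = \frac{1 + 6}{-3 + 6} \cdot 0 = \frac{1}{3} \cdot 7 \cdot 0 = \frac{7}{3} \cdot 0 = 0$)
$\left(-13 + P\right) \left(-60 + 4\right) = \left(-13 + 0\right) \left(-60 + 4\right) = \left(-13\right) \left(-56\right) = 728$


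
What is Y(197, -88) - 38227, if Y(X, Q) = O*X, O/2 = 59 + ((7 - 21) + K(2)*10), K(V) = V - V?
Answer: -20497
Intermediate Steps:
K(V) = 0
O = 90 (O = 2*(59 + ((7 - 21) + 0*10)) = 2*(59 + (-14 + 0)) = 2*(59 - 14) = 2*45 = 90)
Y(X, Q) = 90*X
Y(197, -88) - 38227 = 90*197 - 38227 = 17730 - 38227 = -20497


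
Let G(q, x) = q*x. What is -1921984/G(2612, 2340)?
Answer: -120124/382005 ≈ -0.31446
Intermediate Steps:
-1921984/G(2612, 2340) = -1921984/(2612*2340) = -1921984/6112080 = -1921984*1/6112080 = -120124/382005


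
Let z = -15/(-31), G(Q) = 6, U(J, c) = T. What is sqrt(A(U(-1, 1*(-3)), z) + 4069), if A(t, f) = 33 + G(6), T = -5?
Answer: 2*sqrt(1027) ≈ 64.094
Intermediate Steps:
U(J, c) = -5
z = 15/31 (z = -15*(-1/31) = 15/31 ≈ 0.48387)
A(t, f) = 39 (A(t, f) = 33 + 6 = 39)
sqrt(A(U(-1, 1*(-3)), z) + 4069) = sqrt(39 + 4069) = sqrt(4108) = 2*sqrt(1027)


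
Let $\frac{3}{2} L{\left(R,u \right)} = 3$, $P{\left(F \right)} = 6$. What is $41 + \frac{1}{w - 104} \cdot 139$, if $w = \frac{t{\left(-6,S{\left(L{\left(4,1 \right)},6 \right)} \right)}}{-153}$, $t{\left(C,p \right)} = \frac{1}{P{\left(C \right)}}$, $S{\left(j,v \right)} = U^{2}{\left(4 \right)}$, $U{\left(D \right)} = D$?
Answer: $\frac{3786791}{95473} \approx 39.663$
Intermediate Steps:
$L{\left(R,u \right)} = 2$ ($L{\left(R,u \right)} = \frac{2}{3} \cdot 3 = 2$)
$S{\left(j,v \right)} = 16$ ($S{\left(j,v \right)} = 4^{2} = 16$)
$t{\left(C,p \right)} = \frac{1}{6}$
$w = - \frac{1}{918}$ ($w = \frac{1}{6 \left(-153\right)} = \frac{1}{6} \left(- \frac{1}{153}\right) = - \frac{1}{918} \approx -0.0010893$)
$41 + \frac{1}{w - 104} \cdot 139 = 41 + \frac{1}{- \frac{1}{918} - 104} \cdot 139 = 41 + \frac{1}{- \frac{95473}{918}} \cdot 139 = 41 - \frac{127602}{95473} = \frac{3786791}{95473}$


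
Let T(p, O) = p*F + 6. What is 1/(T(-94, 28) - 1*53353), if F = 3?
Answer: -1/53629 ≈ -1.8647e-5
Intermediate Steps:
T(p, O) = 6 + 3*p (T(p, O) = p*3 + 6 = 3*p + 6 = 6 + 3*p)
1/(T(-94, 28) - 1*53353) = 1/((6 + 3*(-94)) - 1*53353) = 1/((6 - 282) - 53353) = 1/(-276 - 53353) = 1/(-53629) = -1/53629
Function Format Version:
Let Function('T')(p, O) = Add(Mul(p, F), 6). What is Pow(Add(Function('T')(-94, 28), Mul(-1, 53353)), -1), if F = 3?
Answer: Rational(-1, 53629) ≈ -1.8647e-5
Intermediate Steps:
Function('T')(p, O) = Add(6, Mul(3, p)) (Function('T')(p, O) = Add(Mul(p, 3), 6) = Add(Mul(3, p), 6) = Add(6, Mul(3, p)))
Pow(Add(Function('T')(-94, 28), Mul(-1, 53353)), -1) = Pow(Add(Add(6, Mul(3, -94)), Mul(-1, 53353)), -1) = Pow(Add(Add(6, -282), -53353), -1) = Pow(Add(-276, -53353), -1) = Pow(-53629, -1) = Rational(-1, 53629)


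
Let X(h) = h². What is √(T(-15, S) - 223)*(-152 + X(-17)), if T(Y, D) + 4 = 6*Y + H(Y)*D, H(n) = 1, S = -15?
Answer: 274*I*√83 ≈ 2496.3*I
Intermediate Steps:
T(Y, D) = -4 + D + 6*Y (T(Y, D) = -4 + (6*Y + 1*D) = -4 + (6*Y + D) = -4 + (D + 6*Y) = -4 + D + 6*Y)
√(T(-15, S) - 223)*(-152 + X(-17)) = √((-4 - 15 + 6*(-15)) - 223)*(-152 + (-17)²) = √((-4 - 15 - 90) - 223)*(-152 + 289) = √(-109 - 223)*137 = √(-332)*137 = (2*I*√83)*137 = 274*I*√83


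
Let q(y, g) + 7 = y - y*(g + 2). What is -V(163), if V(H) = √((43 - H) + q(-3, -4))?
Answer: -2*I*√34 ≈ -11.662*I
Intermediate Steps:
q(y, g) = -7 + y - y*(2 + g) (q(y, g) = -7 + (y - y*(g + 2)) = -7 + (y - y*(2 + g)) = -7 + y - y*(2 + g))
V(H) = √(27 - H) (V(H) = √((43 - H) + (-7 - 1*(-3) - 1*(-4)*(-3))) = √((43 - H) + (-7 + 3 - 12)) = √((43 - H) - 16) = √(27 - H))
-V(163) = -√(27 - 1*163) = -√(27 - 163) = -√(-136) = -2*I*√34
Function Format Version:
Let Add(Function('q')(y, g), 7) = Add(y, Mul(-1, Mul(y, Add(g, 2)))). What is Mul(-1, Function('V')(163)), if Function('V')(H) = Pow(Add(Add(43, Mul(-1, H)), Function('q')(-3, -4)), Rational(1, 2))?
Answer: Mul(-2, I, Pow(34, Rational(1, 2))) ≈ Mul(-11.662, I)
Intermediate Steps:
Function('q')(y, g) = Add(-7, y, Mul(-1, y, Add(2, g))) (Function('q')(y, g) = Add(-7, Add(y, Mul(-1, Mul(y, Add(g, 2))))) = Add(-7, Add(y, Mul(-1, Mul(y, Add(2, g))))) = Add(-7, Add(y, Mul(-1, y, Add(2, g)))) = Add(-7, y, Mul(-1, y, Add(2, g))))
Function('V')(H) = Pow(Add(27, Mul(-1, H)), Rational(1, 2)) (Function('V')(H) = Pow(Add(Add(43, Mul(-1, H)), Add(-7, Mul(-1, -3), Mul(-1, -4, -3))), Rational(1, 2)) = Pow(Add(Add(43, Mul(-1, H)), Add(-7, 3, -12)), Rational(1, 2)) = Pow(Add(Add(43, Mul(-1, H)), -16), Rational(1, 2)) = Pow(Add(27, Mul(-1, H)), Rational(1, 2)))
Mul(-1, Function('V')(163)) = Mul(-1, Pow(Add(27, Mul(-1, 163)), Rational(1, 2))) = Mul(-1, Pow(Add(27, -163), Rational(1, 2))) = Mul(-1, Pow(-136, Rational(1, 2))) = Mul(-1, Mul(2, I, Pow(34, Rational(1, 2)))) = Mul(-2, I, Pow(34, Rational(1, 2)))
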